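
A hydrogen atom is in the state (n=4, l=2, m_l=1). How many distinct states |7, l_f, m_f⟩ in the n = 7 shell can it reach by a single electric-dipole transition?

5

E1 requires Δl = ±1, so l_f ∈ {1, 3}; with 0 ≤ l_f ≤ n_f−1 = 6, the allowed l_f values are {1, 3}.
For l_f = 1: m_f ∈ {m_i−1, m_i, m_i+1} ∩ [−1, 1] = {0, 1} → 2 states.
For l_f = 3: m_f ∈ {m_i−1, m_i, m_i+1} ∩ [−3, 3] = {0, 1, 2} → 3 states.
Total: 5.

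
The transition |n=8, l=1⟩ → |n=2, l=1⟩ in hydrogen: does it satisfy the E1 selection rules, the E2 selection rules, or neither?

Δl = 1 − 1 = +0; l_i + l_f = 2.
E1 (Δl = ±1): not satisfied.
E2 (Δl = 0,±2, l_i+l_f ≥ 2): satisfied.

E2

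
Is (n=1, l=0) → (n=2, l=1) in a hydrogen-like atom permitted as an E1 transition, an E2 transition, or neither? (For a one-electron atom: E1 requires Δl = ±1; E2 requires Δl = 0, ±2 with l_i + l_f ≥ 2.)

E1

Δl = 1 − 0 = +1; l_i + l_f = 1.
E1 (Δl = ±1): satisfied.
E2 (Δl = 0,±2, l_i+l_f ≥ 2): not satisfied.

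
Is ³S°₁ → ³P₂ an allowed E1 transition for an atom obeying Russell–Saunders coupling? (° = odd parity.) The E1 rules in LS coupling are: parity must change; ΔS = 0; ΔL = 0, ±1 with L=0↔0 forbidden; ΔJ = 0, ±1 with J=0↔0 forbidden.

allowed

Initial level: S=1, L=0, J=1, parity odd. Final level: S=1, L=1, J=2, parity even.
Parity must change: odd → even — passes.
ΔS = 0: S: 1 → 1 — passes.
ΔL = 0, ±1 (not L=0↔0): L: 0 → 1, ΔL = +1 — passes.
ΔJ = 0, ±1 (not J=0↔0): J: 1 → 2, ΔJ = +1 — passes.
All four E1 rules are satisfied.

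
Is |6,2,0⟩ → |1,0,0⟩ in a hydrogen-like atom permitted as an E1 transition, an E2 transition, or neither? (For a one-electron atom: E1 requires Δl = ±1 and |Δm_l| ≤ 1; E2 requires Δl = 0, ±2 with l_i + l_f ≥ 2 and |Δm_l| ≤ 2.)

Δl = 0 − 2 = -2; l_i + l_f = 2.
Δm_l = +0.
E1 (Δl = ±1, |Δm_l| ≤ 1): not satisfied.
E2 (Δl = 0,±2, l_i+l_f ≥ 2, |Δm_l| ≤ 2): satisfied.

E2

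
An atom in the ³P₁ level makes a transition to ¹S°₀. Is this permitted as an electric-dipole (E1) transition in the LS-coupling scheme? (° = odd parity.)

forbidden

Initial level: S=1, L=1, J=1, parity even. Final level: S=0, L=0, J=0, parity odd.
ΔS = 0: S: 1 → 0 — ✗.
Parity must change: even → odd — ✓.
ΔL = 0, ±1 (not L=0↔0): L: 1 → 0, ΔL = -1 — ✓.
ΔJ = 0, ±1 (not J=0↔0): J: 1 → 0, ΔJ = -1 — ✓.
Rule(s) violated: ΔS.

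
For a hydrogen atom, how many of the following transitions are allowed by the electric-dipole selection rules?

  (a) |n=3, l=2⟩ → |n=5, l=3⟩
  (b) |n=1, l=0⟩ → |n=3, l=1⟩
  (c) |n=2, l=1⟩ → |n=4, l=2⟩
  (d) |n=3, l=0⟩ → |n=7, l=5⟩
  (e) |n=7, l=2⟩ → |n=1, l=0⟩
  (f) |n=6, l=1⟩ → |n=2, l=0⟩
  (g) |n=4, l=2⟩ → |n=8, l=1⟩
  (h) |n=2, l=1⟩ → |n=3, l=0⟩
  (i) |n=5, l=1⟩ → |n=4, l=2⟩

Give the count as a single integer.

7

(a) allowed
(b) allowed
(c) allowed
(d) forbidden — Δl = +5 (E1 requires Δl = ±1)
(e) forbidden — Δl = -2 (E1 requires Δl = ±1)
(f) allowed
(g) allowed
(h) allowed
(i) allowed
Total allowed: 7 of 9.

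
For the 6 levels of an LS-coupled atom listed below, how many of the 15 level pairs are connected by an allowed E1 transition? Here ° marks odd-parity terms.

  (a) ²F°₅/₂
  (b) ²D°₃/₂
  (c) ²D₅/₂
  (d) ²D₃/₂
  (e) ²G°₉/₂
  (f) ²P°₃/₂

(a)–(b): forbidden (parity).
(a)–(c): allowed.
(a)–(d): allowed.
(a)–(e): forbidden (parity, ΔJ).
(a)–(f): forbidden (parity, ΔL).
(b)–(c): allowed.
(b)–(d): allowed.
(b)–(e): forbidden (parity, ΔL, ΔJ).
(b)–(f): forbidden (parity).
(c)–(d): forbidden (parity).
(c)–(e): forbidden (ΔL, ΔJ).
(c)–(f): allowed.
(d)–(e): forbidden (ΔL, ΔJ).
(d)–(f): allowed.
(e)–(f): forbidden (parity, ΔL, ΔJ).
Allowed pairs: 6 of 15.

6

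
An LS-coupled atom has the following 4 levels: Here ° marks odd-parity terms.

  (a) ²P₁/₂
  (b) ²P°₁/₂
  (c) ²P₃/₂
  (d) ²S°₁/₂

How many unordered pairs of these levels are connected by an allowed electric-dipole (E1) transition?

4

(a)–(b): allowed.
(a)–(c): forbidden (parity).
(a)–(d): allowed.
(b)–(c): allowed.
(b)–(d): forbidden (parity).
(c)–(d): allowed.
Allowed pairs: 4 of 6.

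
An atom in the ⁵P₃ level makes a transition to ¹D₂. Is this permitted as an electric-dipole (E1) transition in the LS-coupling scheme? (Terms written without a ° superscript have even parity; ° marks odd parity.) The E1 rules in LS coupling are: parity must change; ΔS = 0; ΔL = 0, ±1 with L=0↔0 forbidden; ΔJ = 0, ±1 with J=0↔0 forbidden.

forbidden

ΔJ = 0, ±1 (not J=0↔0): J: 3 → 2, ΔJ = -1 — satisfied.
ΔS = 0: S: 2 → 0 — violated.
ΔL = 0, ±1 (not L=0↔0): L: 1 → 2, ΔL = +1 — satisfied.
Parity must change: even → even — violated.
Rule(s) violated: parity, ΔS.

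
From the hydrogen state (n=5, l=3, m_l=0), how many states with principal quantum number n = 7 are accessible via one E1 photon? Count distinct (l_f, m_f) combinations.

6

E1 requires Δl = ±1, so l_f ∈ {2, 4}; with 0 ≤ l_f ≤ n_f−1 = 6, the allowed l_f values are {2, 4}.
For l_f = 2: m_f ∈ {m_i−1, m_i, m_i+1} ∩ [−2, 2] = {-1, 0, 1} → 3 states.
For l_f = 4: m_f ∈ {m_i−1, m_i, m_i+1} ∩ [−4, 4] = {-1, 0, 1} → 3 states.
Total: 6.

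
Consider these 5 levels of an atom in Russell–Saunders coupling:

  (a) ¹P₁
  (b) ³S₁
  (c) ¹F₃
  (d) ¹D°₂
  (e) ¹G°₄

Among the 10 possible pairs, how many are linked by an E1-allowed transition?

(a)–(b): forbidden (parity, ΔS).
(a)–(c): forbidden (parity, ΔL, ΔJ).
(a)–(d): allowed.
(a)–(e): forbidden (ΔL, ΔJ).
(b)–(c): forbidden (parity, ΔS, ΔL, ΔJ).
(b)–(d): forbidden (ΔS, ΔL).
(b)–(e): forbidden (ΔS, ΔL, ΔJ).
(c)–(d): allowed.
(c)–(e): allowed.
(d)–(e): forbidden (parity, ΔL, ΔJ).
Allowed pairs: 3 of 10.

3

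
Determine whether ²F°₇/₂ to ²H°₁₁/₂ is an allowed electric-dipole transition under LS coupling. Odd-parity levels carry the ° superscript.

forbidden

ΔL = 0, ±1 (not L=0↔0): L: 3 → 5, ΔL = +2 — fails.
Parity must change: odd → odd — fails.
ΔJ = 0, ±1 (not J=0↔0): J: 7/2 → 11/2, ΔJ = +2 — fails.
ΔS = 0: S: 1/2 → 1/2 — passes.
Rule(s) violated: parity, ΔL, ΔJ.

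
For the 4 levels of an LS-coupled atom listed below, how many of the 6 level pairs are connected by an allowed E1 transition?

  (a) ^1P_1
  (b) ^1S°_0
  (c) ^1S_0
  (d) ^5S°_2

1

(a)–(b): allowed.
(a)–(c): forbidden (parity).
(a)–(d): forbidden (ΔS).
(b)–(c): forbidden (ΔL, ΔJ).
(b)–(d): forbidden (parity, ΔS, ΔL, ΔJ).
(c)–(d): forbidden (ΔS, ΔL, ΔJ).
Allowed pairs: 1 of 6.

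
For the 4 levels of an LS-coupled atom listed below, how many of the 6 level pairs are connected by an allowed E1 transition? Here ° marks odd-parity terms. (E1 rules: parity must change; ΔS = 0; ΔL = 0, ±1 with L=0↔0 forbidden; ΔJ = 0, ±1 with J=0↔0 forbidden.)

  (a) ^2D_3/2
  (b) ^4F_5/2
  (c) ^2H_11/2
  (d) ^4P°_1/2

0

(a)–(b): forbidden (parity, ΔS).
(a)–(c): forbidden (parity, ΔL, ΔJ).
(a)–(d): forbidden (ΔS).
(b)–(c): forbidden (parity, ΔS, ΔL, ΔJ).
(b)–(d): forbidden (ΔL, ΔJ).
(c)–(d): forbidden (ΔS, ΔL, ΔJ).
Allowed pairs: 0 of 6.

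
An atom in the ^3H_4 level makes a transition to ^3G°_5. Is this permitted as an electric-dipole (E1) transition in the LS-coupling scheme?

Initial level: S=1, L=5, J=4, parity even. Final level: S=1, L=4, J=5, parity odd.
Parity must change: even → odd — ok.
ΔS = 0: S: 1 → 1 — ok.
ΔL = 0, ±1 (not L=0↔0): L: 5 → 4, ΔL = -1 — ok.
ΔJ = 0, ±1 (not J=0↔0): J: 4 → 5, ΔJ = +1 — ok.
All four E1 rules are satisfied.

allowed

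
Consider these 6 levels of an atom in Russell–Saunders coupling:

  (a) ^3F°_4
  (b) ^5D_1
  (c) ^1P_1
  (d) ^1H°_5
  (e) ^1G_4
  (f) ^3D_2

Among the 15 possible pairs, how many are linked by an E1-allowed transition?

1

(a)–(b): forbidden (ΔS, ΔJ).
(a)–(c): forbidden (ΔS, ΔL, ΔJ).
(a)–(d): forbidden (parity, ΔS, ΔL).
(a)–(e): forbidden (ΔS).
(a)–(f): forbidden (ΔJ).
(b)–(c): forbidden (parity, ΔS).
(b)–(d): forbidden (ΔS, ΔL, ΔJ).
(b)–(e): forbidden (parity, ΔS, ΔL, ΔJ).
(b)–(f): forbidden (parity, ΔS).
(c)–(d): forbidden (ΔL, ΔJ).
(c)–(e): forbidden (parity, ΔL, ΔJ).
(c)–(f): forbidden (parity, ΔS).
(d)–(e): allowed.
(d)–(f): forbidden (ΔS, ΔL, ΔJ).
(e)–(f): forbidden (parity, ΔS, ΔL, ΔJ).
Allowed pairs: 1 of 15.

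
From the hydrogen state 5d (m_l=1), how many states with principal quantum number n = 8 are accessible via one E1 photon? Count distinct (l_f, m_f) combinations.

5

E1 requires Δl = ±1, so l_f ∈ {1, 3}; with 0 ≤ l_f ≤ n_f−1 = 7, the allowed l_f values are {1, 3}.
For l_f = 1: m_f ∈ {m_i−1, m_i, m_i+1} ∩ [−1, 1] = {0, 1} → 2 states.
For l_f = 3: m_f ∈ {m_i−1, m_i, m_i+1} ∩ [−3, 3] = {0, 1, 2} → 3 states.
Total: 5.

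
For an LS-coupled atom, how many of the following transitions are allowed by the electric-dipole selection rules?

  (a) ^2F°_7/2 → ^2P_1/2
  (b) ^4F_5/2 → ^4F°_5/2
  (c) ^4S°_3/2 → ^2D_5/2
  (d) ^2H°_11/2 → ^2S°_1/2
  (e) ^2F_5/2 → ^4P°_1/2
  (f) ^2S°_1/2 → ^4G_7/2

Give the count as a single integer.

1

(a) forbidden (ΔL, ΔJ fail)
(b) allowed
(c) forbidden (ΔS, ΔL fail)
(d) forbidden (parity, ΔL, ΔJ fail)
(e) forbidden (ΔS, ΔL, ΔJ fail)
(f) forbidden (ΔS, ΔL, ΔJ fail)
Total allowed: 1 of 6.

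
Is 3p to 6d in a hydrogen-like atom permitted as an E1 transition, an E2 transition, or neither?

Δl = 2 − 1 = +1; l_i + l_f = 3.
E1 (Δl = ±1): satisfied.
E2 (Δl = 0,±2, l_i+l_f ≥ 2): not satisfied.

E1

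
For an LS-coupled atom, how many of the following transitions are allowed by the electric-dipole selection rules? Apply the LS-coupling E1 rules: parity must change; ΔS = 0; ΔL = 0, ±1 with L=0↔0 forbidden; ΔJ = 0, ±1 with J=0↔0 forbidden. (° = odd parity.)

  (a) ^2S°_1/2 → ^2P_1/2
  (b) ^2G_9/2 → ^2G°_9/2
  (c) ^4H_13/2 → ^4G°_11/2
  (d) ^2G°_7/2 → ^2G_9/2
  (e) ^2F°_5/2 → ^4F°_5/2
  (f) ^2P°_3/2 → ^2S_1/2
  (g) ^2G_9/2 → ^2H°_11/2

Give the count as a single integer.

(a) allowed
(b) allowed
(c) allowed
(d) allowed
(e) forbidden (parity, ΔS fail)
(f) allowed
(g) allowed
Total allowed: 6 of 7.

6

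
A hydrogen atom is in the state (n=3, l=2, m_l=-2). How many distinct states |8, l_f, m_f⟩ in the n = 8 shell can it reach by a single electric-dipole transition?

4

E1 requires Δl = ±1, so l_f ∈ {1, 3}; with 0 ≤ l_f ≤ n_f−1 = 7, the allowed l_f values are {1, 3}.
For l_f = 1: m_f ∈ {m_i−1, m_i, m_i+1} ∩ [−1, 1] = {-1} → 1 state.
For l_f = 3: m_f ∈ {m_i−1, m_i, m_i+1} ∩ [−3, 3] = {-3, -2, -1} → 3 states.
Total: 4.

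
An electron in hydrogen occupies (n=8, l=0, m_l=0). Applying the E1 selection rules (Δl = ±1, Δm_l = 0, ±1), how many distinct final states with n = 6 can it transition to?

E1 requires Δl = ±1, so l_f ∈ {-1, 1}; with 0 ≤ l_f ≤ n_f−1 = 5, the allowed l_f values are {1}.
For l_f = 1: m_f ∈ {m_i−1, m_i, m_i+1} ∩ [−1, 1] = {-1, 0, 1} → 3 states.
Total: 3.

3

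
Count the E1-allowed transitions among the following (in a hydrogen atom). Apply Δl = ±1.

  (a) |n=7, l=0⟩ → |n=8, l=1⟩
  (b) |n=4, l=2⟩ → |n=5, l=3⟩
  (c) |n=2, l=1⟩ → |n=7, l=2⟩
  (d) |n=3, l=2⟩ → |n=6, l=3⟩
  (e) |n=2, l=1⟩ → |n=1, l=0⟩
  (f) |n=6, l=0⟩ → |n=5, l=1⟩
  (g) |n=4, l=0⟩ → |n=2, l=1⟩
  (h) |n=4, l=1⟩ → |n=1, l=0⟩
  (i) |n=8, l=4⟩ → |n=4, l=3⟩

(a) allowed
(b) allowed
(c) allowed
(d) allowed
(e) allowed
(f) allowed
(g) allowed
(h) allowed
(i) allowed
Total allowed: 9 of 9.

9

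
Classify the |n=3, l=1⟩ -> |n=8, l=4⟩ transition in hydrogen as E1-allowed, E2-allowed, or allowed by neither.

neither

Δl = 4 − 1 = +3; l_i + l_f = 5.
E1 (Δl = ±1): not satisfied.
E2 (Δl = 0,±2, l_i+l_f ≥ 2): not satisfied.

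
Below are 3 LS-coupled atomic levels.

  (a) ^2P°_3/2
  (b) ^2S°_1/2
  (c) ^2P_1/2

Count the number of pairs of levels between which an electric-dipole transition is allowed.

2

(a)–(b): forbidden (parity).
(a)–(c): allowed.
(b)–(c): allowed.
Allowed pairs: 2 of 3.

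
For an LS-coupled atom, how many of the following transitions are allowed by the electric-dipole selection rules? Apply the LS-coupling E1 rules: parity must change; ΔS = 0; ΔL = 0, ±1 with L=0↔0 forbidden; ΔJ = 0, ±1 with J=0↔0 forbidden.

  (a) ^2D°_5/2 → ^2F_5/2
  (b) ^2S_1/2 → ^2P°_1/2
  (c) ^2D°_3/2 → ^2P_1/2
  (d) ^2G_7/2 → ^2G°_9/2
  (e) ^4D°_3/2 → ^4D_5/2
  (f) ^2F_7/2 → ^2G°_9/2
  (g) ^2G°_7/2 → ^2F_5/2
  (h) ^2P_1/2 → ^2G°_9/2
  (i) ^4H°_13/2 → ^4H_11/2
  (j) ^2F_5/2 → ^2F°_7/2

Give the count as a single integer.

9

(a) allowed
(b) allowed
(c) allowed
(d) allowed
(e) allowed
(f) allowed
(g) allowed
(h) forbidden (ΔL, ΔJ fail)
(i) allowed
(j) allowed
Total allowed: 9 of 10.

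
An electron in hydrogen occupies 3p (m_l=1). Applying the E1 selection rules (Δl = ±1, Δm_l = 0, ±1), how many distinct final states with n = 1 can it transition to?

E1 requires Δl = ±1, so l_f ∈ {0, 2}; with 0 ≤ l_f ≤ n_f−1 = 0, the allowed l_f values are {0}.
For l_f = 0: m_f ∈ {m_i−1, m_i, m_i+1} ∩ [−0, 0] = {0} → 1 state.
Total: 1.

1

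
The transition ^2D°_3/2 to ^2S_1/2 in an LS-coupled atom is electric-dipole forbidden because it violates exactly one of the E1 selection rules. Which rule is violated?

Parity must change: odd → even — ✓.
ΔS = 0: S: 1/2 → 1/2 — ✓.
ΔL = 0, ±1 (not L=0↔0): L: 2 → 0, ΔL = -2 — ✗.
ΔJ = 0, ±1 (not J=0↔0): J: 3/2 → 1/2, ΔJ = -1 — ✓.

the ΔL = 0, ±1 rule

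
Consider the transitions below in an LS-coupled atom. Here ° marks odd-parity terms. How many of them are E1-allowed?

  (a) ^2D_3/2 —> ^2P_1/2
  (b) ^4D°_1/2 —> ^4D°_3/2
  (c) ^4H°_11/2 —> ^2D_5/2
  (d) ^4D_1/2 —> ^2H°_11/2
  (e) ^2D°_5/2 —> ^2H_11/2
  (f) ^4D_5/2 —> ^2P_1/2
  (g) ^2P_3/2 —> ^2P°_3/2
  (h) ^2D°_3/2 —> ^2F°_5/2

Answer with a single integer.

1

(a) forbidden (parity fails)
(b) forbidden (parity fails)
(c) forbidden (ΔS, ΔL, ΔJ fail)
(d) forbidden (ΔS, ΔL, ΔJ fail)
(e) forbidden (ΔL, ΔJ fail)
(f) forbidden (parity, ΔS, ΔJ fail)
(g) allowed
(h) forbidden (parity fails)
Total allowed: 1 of 8.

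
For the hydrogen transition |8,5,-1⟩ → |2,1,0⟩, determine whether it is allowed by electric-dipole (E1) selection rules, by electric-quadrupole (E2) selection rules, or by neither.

Δl = 1 − 5 = -4; l_i + l_f = 6.
Δm_l = +1.
E1 (Δl = ±1, |Δm_l| ≤ 1): not satisfied.
E2 (Δl = 0,±2, l_i+l_f ≥ 2, |Δm_l| ≤ 2): not satisfied.

neither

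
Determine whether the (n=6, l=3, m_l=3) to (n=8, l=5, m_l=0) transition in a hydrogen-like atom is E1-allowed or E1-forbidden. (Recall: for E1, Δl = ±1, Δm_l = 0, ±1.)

forbidden

Δl = 5 − 3 = +2; the E1 rule Δl = ±1 is ✗.
Δm_l = 0 − (3) = -3. E1 requires Δm_l = 0, ±1: ✗.
The transition is electric-dipole forbidden.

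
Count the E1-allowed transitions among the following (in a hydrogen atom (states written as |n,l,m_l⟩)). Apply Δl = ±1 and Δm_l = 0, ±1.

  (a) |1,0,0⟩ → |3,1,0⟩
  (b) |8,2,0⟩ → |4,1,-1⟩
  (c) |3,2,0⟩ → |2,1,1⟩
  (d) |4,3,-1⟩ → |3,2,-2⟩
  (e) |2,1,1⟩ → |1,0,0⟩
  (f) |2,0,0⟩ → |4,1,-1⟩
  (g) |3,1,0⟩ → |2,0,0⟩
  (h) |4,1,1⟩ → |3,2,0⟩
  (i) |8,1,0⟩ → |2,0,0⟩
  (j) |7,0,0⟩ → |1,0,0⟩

9

(a) allowed
(b) allowed
(c) allowed
(d) allowed
(e) allowed
(f) allowed
(g) allowed
(h) allowed
(i) allowed
(j) forbidden — Δl = +0 (E1 requires Δl = ±1)
Total allowed: 9 of 10.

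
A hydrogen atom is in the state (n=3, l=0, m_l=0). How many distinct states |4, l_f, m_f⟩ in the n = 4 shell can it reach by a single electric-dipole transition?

3

E1 requires Δl = ±1, so l_f ∈ {-1, 1}; with 0 ≤ l_f ≤ n_f−1 = 3, the allowed l_f values are {1}.
For l_f = 1: m_f ∈ {m_i−1, m_i, m_i+1} ∩ [−1, 1] = {-1, 0, 1} → 3 states.
Total: 3.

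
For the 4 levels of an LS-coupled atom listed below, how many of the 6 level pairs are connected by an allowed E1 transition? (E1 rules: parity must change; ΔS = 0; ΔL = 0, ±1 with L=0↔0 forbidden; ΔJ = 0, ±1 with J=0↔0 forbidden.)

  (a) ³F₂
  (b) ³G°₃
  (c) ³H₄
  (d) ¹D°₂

2

(a)–(b): allowed.
(a)–(c): forbidden (parity, ΔL, ΔJ).
(a)–(d): forbidden (ΔS).
(b)–(c): allowed.
(b)–(d): forbidden (parity, ΔS, ΔL).
(c)–(d): forbidden (ΔS, ΔL, ΔJ).
Allowed pairs: 2 of 6.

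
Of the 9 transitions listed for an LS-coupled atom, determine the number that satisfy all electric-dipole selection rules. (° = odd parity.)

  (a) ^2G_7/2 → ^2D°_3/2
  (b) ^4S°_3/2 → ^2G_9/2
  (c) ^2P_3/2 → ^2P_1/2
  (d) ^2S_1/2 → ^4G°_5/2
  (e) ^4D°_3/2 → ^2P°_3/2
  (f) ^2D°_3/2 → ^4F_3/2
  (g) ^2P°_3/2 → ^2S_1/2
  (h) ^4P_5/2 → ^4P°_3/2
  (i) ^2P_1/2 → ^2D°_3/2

3

(a) forbidden (ΔL, ΔJ fail)
(b) forbidden (ΔS, ΔL, ΔJ fail)
(c) forbidden (parity fails)
(d) forbidden (ΔS, ΔL, ΔJ fail)
(e) forbidden (parity, ΔS fail)
(f) forbidden (ΔS fails)
(g) allowed
(h) allowed
(i) allowed
Total allowed: 3 of 9.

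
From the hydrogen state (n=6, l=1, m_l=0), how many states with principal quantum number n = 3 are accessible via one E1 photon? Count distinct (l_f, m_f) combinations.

E1 requires Δl = ±1, so l_f ∈ {0, 2}; with 0 ≤ l_f ≤ n_f−1 = 2, the allowed l_f values are {0, 2}.
For l_f = 0: m_f ∈ {m_i−1, m_i, m_i+1} ∩ [−0, 0] = {0} → 1 state.
For l_f = 2: m_f ∈ {m_i−1, m_i, m_i+1} ∩ [−2, 2] = {-1, 0, 1} → 3 states.
Total: 4.

4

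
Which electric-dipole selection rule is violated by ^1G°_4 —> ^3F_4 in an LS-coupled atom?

ΔJ = 0, ±1 (not J=0↔0): J: 4 → 4, ΔJ = +0 — passes.
ΔL = 0, ±1 (not L=0↔0): L: 4 → 3, ΔL = -1 — passes.
Parity must change: odd → even — passes.
ΔS = 0: S: 0 → 1 — fails.

the ΔS = 0 rule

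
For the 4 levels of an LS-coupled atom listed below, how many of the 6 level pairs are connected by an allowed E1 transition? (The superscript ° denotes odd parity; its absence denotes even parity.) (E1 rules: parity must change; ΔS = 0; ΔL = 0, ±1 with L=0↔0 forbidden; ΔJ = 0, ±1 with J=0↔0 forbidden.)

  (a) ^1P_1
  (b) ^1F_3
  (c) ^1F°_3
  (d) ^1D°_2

3

(a)–(b): forbidden (parity, ΔL, ΔJ).
(a)–(c): forbidden (ΔL, ΔJ).
(a)–(d): allowed.
(b)–(c): allowed.
(b)–(d): allowed.
(c)–(d): forbidden (parity).
Allowed pairs: 3 of 6.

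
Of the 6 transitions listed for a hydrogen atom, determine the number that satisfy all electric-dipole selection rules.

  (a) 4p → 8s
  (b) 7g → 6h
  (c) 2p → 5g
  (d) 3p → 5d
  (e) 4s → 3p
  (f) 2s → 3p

5

(a) allowed
(b) allowed
(c) forbidden — Δl = +3 (E1 requires Δl = ±1)
(d) allowed
(e) allowed
(f) allowed
Total allowed: 5 of 6.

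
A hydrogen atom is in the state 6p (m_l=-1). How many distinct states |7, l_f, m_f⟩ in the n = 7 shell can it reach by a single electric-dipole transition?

4

E1 requires Δl = ±1, so l_f ∈ {0, 2}; with 0 ≤ l_f ≤ n_f−1 = 6, the allowed l_f values are {0, 2}.
For l_f = 0: m_f ∈ {m_i−1, m_i, m_i+1} ∩ [−0, 0] = {0} → 1 state.
For l_f = 2: m_f ∈ {m_i−1, m_i, m_i+1} ∩ [−2, 2] = {-2, -1, 0} → 3 states.
Total: 4.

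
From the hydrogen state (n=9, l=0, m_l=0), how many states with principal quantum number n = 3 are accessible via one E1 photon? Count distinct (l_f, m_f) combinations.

3

E1 requires Δl = ±1, so l_f ∈ {-1, 1}; with 0 ≤ l_f ≤ n_f−1 = 2, the allowed l_f values are {1}.
For l_f = 1: m_f ∈ {m_i−1, m_i, m_i+1} ∩ [−1, 1] = {-1, 0, 1} → 3 states.
Total: 3.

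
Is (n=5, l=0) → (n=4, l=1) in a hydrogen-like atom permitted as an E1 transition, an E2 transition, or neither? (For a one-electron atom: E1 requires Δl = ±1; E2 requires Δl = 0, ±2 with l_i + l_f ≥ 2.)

E1

Δl = 1 − 0 = +1; l_i + l_f = 1.
E1 (Δl = ±1): satisfied.
E2 (Δl = 0,±2, l_i+l_f ≥ 2): not satisfied.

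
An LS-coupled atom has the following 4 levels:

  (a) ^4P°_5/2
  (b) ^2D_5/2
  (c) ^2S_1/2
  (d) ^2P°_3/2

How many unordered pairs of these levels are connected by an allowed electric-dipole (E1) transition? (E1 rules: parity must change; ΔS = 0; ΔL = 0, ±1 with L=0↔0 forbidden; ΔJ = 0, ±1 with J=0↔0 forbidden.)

(a)–(b): forbidden (ΔS).
(a)–(c): forbidden (ΔS, ΔJ).
(a)–(d): forbidden (parity, ΔS).
(b)–(c): forbidden (parity, ΔL, ΔJ).
(b)–(d): allowed.
(c)–(d): allowed.
Allowed pairs: 2 of 6.

2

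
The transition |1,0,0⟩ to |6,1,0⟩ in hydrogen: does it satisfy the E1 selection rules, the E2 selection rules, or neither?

Δl = 1 − 0 = +1; l_i + l_f = 1.
Δm_l = +0.
E1 (Δl = ±1, |Δm_l| ≤ 1): satisfied.
E2 (Δl = 0,±2, l_i+l_f ≥ 2, |Δm_l| ≤ 2): not satisfied.

E1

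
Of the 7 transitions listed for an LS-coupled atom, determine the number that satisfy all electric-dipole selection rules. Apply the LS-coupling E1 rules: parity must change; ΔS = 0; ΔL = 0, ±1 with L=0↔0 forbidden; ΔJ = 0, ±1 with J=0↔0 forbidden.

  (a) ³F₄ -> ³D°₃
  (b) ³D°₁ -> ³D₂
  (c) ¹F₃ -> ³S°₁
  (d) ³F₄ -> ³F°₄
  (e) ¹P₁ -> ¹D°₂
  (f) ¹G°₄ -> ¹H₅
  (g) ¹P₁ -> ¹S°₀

(a) allowed
(b) allowed
(c) forbidden (ΔS, ΔL, ΔJ fail)
(d) allowed
(e) allowed
(f) allowed
(g) allowed
Total allowed: 6 of 7.

6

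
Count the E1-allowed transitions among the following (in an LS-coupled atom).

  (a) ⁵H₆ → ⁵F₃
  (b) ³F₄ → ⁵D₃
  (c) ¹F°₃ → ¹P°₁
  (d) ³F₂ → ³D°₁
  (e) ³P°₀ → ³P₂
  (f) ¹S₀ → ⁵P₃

(a) forbidden (parity, ΔL, ΔJ fail)
(b) forbidden (parity, ΔS fail)
(c) forbidden (parity, ΔL, ΔJ fail)
(d) allowed
(e) forbidden (ΔJ fails)
(f) forbidden (parity, ΔS, ΔJ fail)
Total allowed: 1 of 6.

1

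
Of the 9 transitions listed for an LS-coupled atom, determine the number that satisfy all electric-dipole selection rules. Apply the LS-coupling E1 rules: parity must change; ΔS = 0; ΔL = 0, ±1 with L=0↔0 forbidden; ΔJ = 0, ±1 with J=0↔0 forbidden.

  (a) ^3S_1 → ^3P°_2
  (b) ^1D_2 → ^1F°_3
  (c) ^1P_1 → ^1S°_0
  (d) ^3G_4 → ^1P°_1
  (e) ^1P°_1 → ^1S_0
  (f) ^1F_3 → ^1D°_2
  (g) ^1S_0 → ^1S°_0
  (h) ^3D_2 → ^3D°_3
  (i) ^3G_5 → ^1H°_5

(a) allowed
(b) allowed
(c) allowed
(d) forbidden (ΔS, ΔL, ΔJ fail)
(e) allowed
(f) allowed
(g) forbidden (ΔL, ΔJ fail)
(h) allowed
(i) forbidden (ΔS fails)
Total allowed: 6 of 9.

6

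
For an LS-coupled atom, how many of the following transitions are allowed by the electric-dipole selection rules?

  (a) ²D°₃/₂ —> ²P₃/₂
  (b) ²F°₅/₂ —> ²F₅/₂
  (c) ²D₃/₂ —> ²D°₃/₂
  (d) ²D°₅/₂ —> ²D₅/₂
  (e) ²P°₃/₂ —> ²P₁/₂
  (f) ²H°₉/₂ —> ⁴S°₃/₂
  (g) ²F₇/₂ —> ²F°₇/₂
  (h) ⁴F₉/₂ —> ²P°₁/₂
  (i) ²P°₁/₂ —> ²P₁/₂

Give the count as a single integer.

7

(a) allowed
(b) allowed
(c) allowed
(d) allowed
(e) allowed
(f) forbidden (parity, ΔS, ΔL, ΔJ fail)
(g) allowed
(h) forbidden (ΔS, ΔL, ΔJ fail)
(i) allowed
Total allowed: 7 of 9.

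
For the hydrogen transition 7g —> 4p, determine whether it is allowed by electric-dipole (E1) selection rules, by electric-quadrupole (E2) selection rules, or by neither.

neither

Δl = 1 − 4 = -3; l_i + l_f = 5.
E1 (Δl = ±1): not satisfied.
E2 (Δl = 0,±2, l_i+l_f ≥ 2): not satisfied.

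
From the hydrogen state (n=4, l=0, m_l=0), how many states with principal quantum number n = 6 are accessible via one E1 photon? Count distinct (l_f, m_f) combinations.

E1 requires Δl = ±1, so l_f ∈ {-1, 1}; with 0 ≤ l_f ≤ n_f−1 = 5, the allowed l_f values are {1}.
For l_f = 1: m_f ∈ {m_i−1, m_i, m_i+1} ∩ [−1, 1] = {-1, 0, 1} → 3 states.
Total: 3.

3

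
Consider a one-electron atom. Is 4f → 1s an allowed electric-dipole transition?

forbidden

Initial l = 3, final l = 0, so Δl = -3. E1 requires Δl = ±1: ✗.
The transition is electric-dipole forbidden.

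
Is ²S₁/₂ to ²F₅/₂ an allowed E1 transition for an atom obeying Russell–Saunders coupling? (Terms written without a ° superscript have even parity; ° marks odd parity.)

forbidden

Reading off the term symbols: S 1/2→1/2, L 0→3, J 1/2→5/2, parity even→even.
Parity must change: even → even — ✗.
ΔS = 0: S: 1/2 → 1/2 — ✓.
ΔL = 0, ±1 (not L=0↔0): L: 0 → 3, ΔL = +3 — ✗.
ΔJ = 0, ±1 (not J=0↔0): J: 1/2 → 5/2, ΔJ = +2 — ✗.
Rule(s) violated: parity, ΔL, ΔJ.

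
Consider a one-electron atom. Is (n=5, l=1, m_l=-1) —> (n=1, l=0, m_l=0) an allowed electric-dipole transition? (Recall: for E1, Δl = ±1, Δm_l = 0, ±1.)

allowed

Initial l = 1, final l = 0, so Δl = -1. E1 requires Δl = ±1: ok.
Δm_l = 0 − (-1) = +1. E1 requires Δm_l = 0, ±1: ok.
All E1 selection rules are satisfied.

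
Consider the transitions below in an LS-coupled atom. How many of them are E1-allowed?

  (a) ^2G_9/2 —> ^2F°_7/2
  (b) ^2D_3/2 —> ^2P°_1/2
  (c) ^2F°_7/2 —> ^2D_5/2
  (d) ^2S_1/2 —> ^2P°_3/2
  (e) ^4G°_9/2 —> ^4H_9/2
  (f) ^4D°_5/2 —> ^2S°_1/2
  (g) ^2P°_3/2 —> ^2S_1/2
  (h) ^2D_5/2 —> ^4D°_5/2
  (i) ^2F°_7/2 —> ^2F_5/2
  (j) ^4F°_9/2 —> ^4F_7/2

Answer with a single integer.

(a) allowed
(b) allowed
(c) allowed
(d) allowed
(e) allowed
(f) forbidden (parity, ΔS, ΔL, ΔJ fail)
(g) allowed
(h) forbidden (ΔS fails)
(i) allowed
(j) allowed
Total allowed: 8 of 10.

8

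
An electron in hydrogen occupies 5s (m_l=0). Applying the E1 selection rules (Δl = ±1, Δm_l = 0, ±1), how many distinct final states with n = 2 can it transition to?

3

E1 requires Δl = ±1, so l_f ∈ {-1, 1}; with 0 ≤ l_f ≤ n_f−1 = 1, the allowed l_f values are {1}.
For l_f = 1: m_f ∈ {m_i−1, m_i, m_i+1} ∩ [−1, 1] = {-1, 0, 1} → 3 states.
Total: 3.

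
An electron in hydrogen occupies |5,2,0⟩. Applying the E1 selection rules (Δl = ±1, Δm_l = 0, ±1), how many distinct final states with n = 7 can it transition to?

6

E1 requires Δl = ±1, so l_f ∈ {1, 3}; with 0 ≤ l_f ≤ n_f−1 = 6, the allowed l_f values are {1, 3}.
For l_f = 1: m_f ∈ {m_i−1, m_i, m_i+1} ∩ [−1, 1] = {-1, 0, 1} → 3 states.
For l_f = 3: m_f ∈ {m_i−1, m_i, m_i+1} ∩ [−3, 3] = {-1, 0, 1} → 3 states.
Total: 6.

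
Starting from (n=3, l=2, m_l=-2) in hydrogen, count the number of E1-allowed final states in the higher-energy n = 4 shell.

4

E1 requires Δl = ±1, so l_f ∈ {1, 3}; with 0 ≤ l_f ≤ n_f−1 = 3, the allowed l_f values are {1, 3}.
For l_f = 1: m_f ∈ {m_i−1, m_i, m_i+1} ∩ [−1, 1] = {-1} → 1 state.
For l_f = 3: m_f ∈ {m_i−1, m_i, m_i+1} ∩ [−3, 3] = {-3, -2, -1} → 3 states.
Total: 4.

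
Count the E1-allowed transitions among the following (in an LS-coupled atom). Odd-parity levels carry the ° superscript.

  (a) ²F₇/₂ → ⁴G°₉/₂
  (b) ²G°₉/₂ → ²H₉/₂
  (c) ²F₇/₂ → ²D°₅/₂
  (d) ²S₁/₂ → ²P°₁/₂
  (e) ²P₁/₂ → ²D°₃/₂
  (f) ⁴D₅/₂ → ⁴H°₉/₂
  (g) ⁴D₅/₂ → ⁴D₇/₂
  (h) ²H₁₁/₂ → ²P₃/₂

4

(a) forbidden (ΔS fails)
(b) allowed
(c) allowed
(d) allowed
(e) allowed
(f) forbidden (ΔL, ΔJ fail)
(g) forbidden (parity fails)
(h) forbidden (parity, ΔL, ΔJ fail)
Total allowed: 4 of 8.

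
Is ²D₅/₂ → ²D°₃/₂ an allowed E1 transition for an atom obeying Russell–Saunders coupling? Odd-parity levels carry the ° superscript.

allowed

Initial level: S=1/2, L=2, J=5/2, parity even. Final level: S=1/2, L=2, J=3/2, parity odd.
Parity must change: even → odd — passes.
ΔS = 0: S: 1/2 → 1/2 — passes.
ΔL = 0, ±1 (not L=0↔0): L: 2 → 2, ΔL = +0 — passes.
ΔJ = 0, ±1 (not J=0↔0): J: 5/2 → 3/2, ΔJ = -1 — passes.
All four E1 rules are satisfied.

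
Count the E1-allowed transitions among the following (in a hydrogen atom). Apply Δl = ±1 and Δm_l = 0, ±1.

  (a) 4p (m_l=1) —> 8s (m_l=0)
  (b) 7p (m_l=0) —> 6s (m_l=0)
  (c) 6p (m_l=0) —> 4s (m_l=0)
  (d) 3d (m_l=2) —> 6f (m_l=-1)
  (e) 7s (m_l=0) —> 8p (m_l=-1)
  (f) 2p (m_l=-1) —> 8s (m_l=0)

5

(a) allowed
(b) allowed
(c) allowed
(d) forbidden — Δm_l = -3 (E1 requires Δm_l = 0, ±1)
(e) allowed
(f) allowed
Total allowed: 5 of 6.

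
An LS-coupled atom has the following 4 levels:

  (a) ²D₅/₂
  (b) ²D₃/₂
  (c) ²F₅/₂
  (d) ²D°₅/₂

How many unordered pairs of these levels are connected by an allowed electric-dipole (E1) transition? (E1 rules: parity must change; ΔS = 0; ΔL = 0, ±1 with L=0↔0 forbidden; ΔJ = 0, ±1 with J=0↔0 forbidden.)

(a)–(b): forbidden (parity).
(a)–(c): forbidden (parity).
(a)–(d): allowed.
(b)–(c): forbidden (parity).
(b)–(d): allowed.
(c)–(d): allowed.
Allowed pairs: 3 of 6.

3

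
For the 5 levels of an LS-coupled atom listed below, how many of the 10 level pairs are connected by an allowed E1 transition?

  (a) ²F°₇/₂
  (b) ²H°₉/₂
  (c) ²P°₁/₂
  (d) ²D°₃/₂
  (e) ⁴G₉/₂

(a)–(b): forbidden (parity, ΔL).
(a)–(c): forbidden (parity, ΔL, ΔJ).
(a)–(d): forbidden (parity, ΔJ).
(a)–(e): forbidden (ΔS).
(b)–(c): forbidden (parity, ΔL, ΔJ).
(b)–(d): forbidden (parity, ΔL, ΔJ).
(b)–(e): forbidden (ΔS).
(c)–(d): forbidden (parity).
(c)–(e): forbidden (ΔS, ΔL, ΔJ).
(d)–(e): forbidden (ΔS, ΔL, ΔJ).
Allowed pairs: 0 of 10.

0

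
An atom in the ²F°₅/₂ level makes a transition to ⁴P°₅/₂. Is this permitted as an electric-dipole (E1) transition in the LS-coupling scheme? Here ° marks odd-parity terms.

Parity must change: odd → odd — ✗.
ΔS = 0: S: 1/2 → 3/2 — ✗.
ΔL = 0, ±1 (not L=0↔0): L: 3 → 1, ΔL = -2 — ✗.
ΔJ = 0, ±1 (not J=0↔0): J: 5/2 → 5/2, ΔJ = +0 — ✓.
Rule(s) violated: parity, ΔS, ΔL.

forbidden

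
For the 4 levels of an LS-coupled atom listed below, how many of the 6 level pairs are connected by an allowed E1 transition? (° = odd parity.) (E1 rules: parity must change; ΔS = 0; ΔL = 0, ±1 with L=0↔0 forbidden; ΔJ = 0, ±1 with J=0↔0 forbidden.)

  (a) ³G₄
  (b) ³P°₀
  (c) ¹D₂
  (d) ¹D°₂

1

(a)–(b): forbidden (ΔL, ΔJ).
(a)–(c): forbidden (parity, ΔS, ΔL, ΔJ).
(a)–(d): forbidden (ΔS, ΔL, ΔJ).
(b)–(c): forbidden (ΔS, ΔJ).
(b)–(d): forbidden (parity, ΔS, ΔJ).
(c)–(d): allowed.
Allowed pairs: 1 of 6.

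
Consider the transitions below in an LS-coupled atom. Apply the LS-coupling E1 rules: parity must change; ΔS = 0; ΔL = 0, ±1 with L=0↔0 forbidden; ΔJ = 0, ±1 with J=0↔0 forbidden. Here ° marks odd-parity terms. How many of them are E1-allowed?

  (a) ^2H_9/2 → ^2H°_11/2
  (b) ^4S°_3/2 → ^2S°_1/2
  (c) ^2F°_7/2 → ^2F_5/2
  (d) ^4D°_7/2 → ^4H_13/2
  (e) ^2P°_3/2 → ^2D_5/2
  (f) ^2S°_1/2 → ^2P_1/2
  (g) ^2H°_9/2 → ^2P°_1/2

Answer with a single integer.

4

(a) allowed
(b) forbidden (parity, ΔS, ΔL fail)
(c) allowed
(d) forbidden (ΔL, ΔJ fail)
(e) allowed
(f) allowed
(g) forbidden (parity, ΔL, ΔJ fail)
Total allowed: 4 of 7.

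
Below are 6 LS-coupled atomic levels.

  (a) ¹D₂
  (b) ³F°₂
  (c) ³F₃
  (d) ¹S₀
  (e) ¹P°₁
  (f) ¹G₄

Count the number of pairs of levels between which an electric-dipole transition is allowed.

(a)–(b): forbidden (ΔS).
(a)–(c): forbidden (parity, ΔS).
(a)–(d): forbidden (parity, ΔL, ΔJ).
(a)–(e): allowed.
(a)–(f): forbidden (parity, ΔL, ΔJ).
(b)–(c): allowed.
(b)–(d): forbidden (ΔS, ΔL, ΔJ).
(b)–(e): forbidden (parity, ΔS, ΔL).
(b)–(f): forbidden (ΔS, ΔJ).
(c)–(d): forbidden (parity, ΔS, ΔL, ΔJ).
(c)–(e): forbidden (ΔS, ΔL, ΔJ).
(c)–(f): forbidden (parity, ΔS).
(d)–(e): allowed.
(d)–(f): forbidden (parity, ΔL, ΔJ).
(e)–(f): forbidden (ΔL, ΔJ).
Allowed pairs: 3 of 15.

3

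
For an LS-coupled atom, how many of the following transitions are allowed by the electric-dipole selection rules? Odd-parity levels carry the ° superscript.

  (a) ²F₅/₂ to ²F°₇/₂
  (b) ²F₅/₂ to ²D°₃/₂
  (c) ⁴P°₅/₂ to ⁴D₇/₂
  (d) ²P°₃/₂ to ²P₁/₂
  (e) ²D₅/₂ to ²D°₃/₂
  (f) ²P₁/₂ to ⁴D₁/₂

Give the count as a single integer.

5

(a) allowed
(b) allowed
(c) allowed
(d) allowed
(e) allowed
(f) forbidden (parity, ΔS fail)
Total allowed: 5 of 6.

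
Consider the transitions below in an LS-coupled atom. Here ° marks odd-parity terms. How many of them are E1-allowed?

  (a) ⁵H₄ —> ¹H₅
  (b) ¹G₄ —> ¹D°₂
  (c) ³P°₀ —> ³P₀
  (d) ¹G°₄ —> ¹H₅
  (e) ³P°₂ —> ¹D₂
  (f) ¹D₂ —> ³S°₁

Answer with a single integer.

(a) forbidden (parity, ΔS fail)
(b) forbidden (ΔL, ΔJ fail)
(c) forbidden (ΔJ fails)
(d) allowed
(e) forbidden (ΔS fails)
(f) forbidden (ΔS, ΔL fail)
Total allowed: 1 of 6.

1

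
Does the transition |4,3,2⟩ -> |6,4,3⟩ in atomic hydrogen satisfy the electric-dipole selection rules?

allowed

l: 3 → 4 (Δl = +1). Δl = ±1 passes.
Δm_l = 3 − (2) = +1. E1 requires Δm_l = 0, ±1: passes.
All E1 selection rules are satisfied.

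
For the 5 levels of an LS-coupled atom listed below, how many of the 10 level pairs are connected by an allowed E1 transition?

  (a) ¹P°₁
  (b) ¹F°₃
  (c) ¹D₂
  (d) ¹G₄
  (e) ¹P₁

4

(a)–(b): forbidden (parity, ΔL, ΔJ).
(a)–(c): allowed.
(a)–(d): forbidden (ΔL, ΔJ).
(a)–(e): allowed.
(b)–(c): allowed.
(b)–(d): allowed.
(b)–(e): forbidden (ΔL, ΔJ).
(c)–(d): forbidden (parity, ΔL, ΔJ).
(c)–(e): forbidden (parity).
(d)–(e): forbidden (parity, ΔL, ΔJ).
Allowed pairs: 4 of 10.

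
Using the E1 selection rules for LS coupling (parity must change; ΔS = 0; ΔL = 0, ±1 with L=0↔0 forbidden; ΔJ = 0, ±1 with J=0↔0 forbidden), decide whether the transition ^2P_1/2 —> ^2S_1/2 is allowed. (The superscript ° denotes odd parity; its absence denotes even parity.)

ΔJ = 0, ±1 (not J=0↔0): J: 1/2 → 1/2, ΔJ = +0 — passes.
ΔL = 0, ±1 (not L=0↔0): L: 1 → 0, ΔL = -1 — passes.
Parity must change: even → even — fails.
ΔS = 0: S: 1/2 → 1/2 — passes.
Rule(s) violated: parity.

forbidden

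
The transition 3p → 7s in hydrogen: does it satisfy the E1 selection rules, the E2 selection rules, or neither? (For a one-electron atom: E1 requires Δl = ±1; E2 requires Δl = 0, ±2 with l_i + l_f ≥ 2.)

Δl = 0 − 1 = -1; l_i + l_f = 1.
E1 (Δl = ±1): satisfied.
E2 (Δl = 0,±2, l_i+l_f ≥ 2): not satisfied.

E1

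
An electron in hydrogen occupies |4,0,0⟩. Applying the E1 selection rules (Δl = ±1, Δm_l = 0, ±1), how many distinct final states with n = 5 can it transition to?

E1 requires Δl = ±1, so l_f ∈ {-1, 1}; with 0 ≤ l_f ≤ n_f−1 = 4, the allowed l_f values are {1}.
For l_f = 1: m_f ∈ {m_i−1, m_i, m_i+1} ∩ [−1, 1] = {-1, 0, 1} → 3 states.
Total: 3.

3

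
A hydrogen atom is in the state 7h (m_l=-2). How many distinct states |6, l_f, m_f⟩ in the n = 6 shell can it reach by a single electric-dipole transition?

E1 requires Δl = ±1, so l_f ∈ {4, 6}; with 0 ≤ l_f ≤ n_f−1 = 5, the allowed l_f values are {4}.
For l_f = 4: m_f ∈ {m_i−1, m_i, m_i+1} ∩ [−4, 4] = {-3, -2, -1} → 3 states.
Total: 3.

3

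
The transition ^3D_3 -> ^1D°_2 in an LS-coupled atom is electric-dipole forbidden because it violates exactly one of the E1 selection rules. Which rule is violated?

Initial level: S=1, L=2, J=3, parity even. Final level: S=0, L=2, J=2, parity odd.
ΔJ = 0, ±1 (not J=0↔0): J: 3 → 2, ΔJ = -1 — passes.
Parity must change: even → odd — passes.
ΔS = 0: S: 1 → 0 — fails.
ΔL = 0, ±1 (not L=0↔0): L: 2 → 2, ΔL = +0 — passes.

the ΔS = 0 rule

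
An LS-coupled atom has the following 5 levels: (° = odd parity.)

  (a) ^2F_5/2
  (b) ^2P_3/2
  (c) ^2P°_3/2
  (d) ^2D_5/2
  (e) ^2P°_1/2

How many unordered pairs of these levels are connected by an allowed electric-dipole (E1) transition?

(a)–(b): forbidden (parity, ΔL).
(a)–(c): forbidden (ΔL).
(a)–(d): forbidden (parity).
(a)–(e): forbidden (ΔL, ΔJ).
(b)–(c): allowed.
(b)–(d): forbidden (parity).
(b)–(e): allowed.
(c)–(d): allowed.
(c)–(e): forbidden (parity).
(d)–(e): forbidden (ΔJ).
Allowed pairs: 3 of 10.

3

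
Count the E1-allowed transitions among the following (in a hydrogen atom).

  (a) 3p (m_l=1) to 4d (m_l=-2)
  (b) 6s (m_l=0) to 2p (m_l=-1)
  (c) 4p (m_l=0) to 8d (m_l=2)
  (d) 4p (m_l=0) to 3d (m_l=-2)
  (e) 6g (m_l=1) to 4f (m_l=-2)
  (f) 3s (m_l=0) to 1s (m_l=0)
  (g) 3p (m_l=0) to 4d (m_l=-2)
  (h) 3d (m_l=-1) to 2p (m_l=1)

(a) forbidden — Δm_l = -3 (E1 requires Δm_l = 0, ±1)
(b) allowed
(c) forbidden — Δm_l = +2 (E1 requires Δm_l = 0, ±1)
(d) forbidden — Δm_l = -2 (E1 requires Δm_l = 0, ±1)
(e) forbidden — Δm_l = -3 (E1 requires Δm_l = 0, ±1)
(f) forbidden — Δl = +0 (E1 requires Δl = ±1)
(g) forbidden — Δm_l = -2 (E1 requires Δm_l = 0, ±1)
(h) forbidden — Δm_l = +2 (E1 requires Δm_l = 0, ±1)
Total allowed: 1 of 8.

1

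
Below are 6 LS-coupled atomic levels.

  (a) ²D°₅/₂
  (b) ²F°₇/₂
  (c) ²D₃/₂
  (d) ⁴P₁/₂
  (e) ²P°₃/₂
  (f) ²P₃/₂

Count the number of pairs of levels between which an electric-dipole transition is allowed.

4

(a)–(b): forbidden (parity).
(a)–(c): allowed.
(a)–(d): forbidden (ΔS, ΔJ).
(a)–(e): forbidden (parity).
(a)–(f): allowed.
(b)–(c): forbidden (ΔJ).
(b)–(d): forbidden (ΔS, ΔL, ΔJ).
(b)–(e): forbidden (parity, ΔL, ΔJ).
(b)–(f): forbidden (ΔL, ΔJ).
(c)–(d): forbidden (parity, ΔS).
(c)–(e): allowed.
(c)–(f): forbidden (parity).
(d)–(e): forbidden (ΔS).
(d)–(f): forbidden (parity, ΔS).
(e)–(f): allowed.
Allowed pairs: 4 of 15.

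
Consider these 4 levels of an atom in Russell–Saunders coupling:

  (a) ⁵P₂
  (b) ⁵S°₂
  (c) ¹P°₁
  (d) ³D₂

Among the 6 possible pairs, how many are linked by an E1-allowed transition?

1

(a)–(b): allowed.
(a)–(c): forbidden (ΔS).
(a)–(d): forbidden (parity, ΔS).
(b)–(c): forbidden (parity, ΔS).
(b)–(d): forbidden (ΔS, ΔL).
(c)–(d): forbidden (ΔS).
Allowed pairs: 1 of 6.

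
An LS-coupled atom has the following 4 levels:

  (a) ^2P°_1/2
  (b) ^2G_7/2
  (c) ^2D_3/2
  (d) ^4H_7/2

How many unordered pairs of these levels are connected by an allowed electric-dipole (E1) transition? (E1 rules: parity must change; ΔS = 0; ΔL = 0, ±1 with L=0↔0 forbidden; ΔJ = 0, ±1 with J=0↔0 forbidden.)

(a)–(b): forbidden (ΔL, ΔJ).
(a)–(c): allowed.
(a)–(d): forbidden (ΔS, ΔL, ΔJ).
(b)–(c): forbidden (parity, ΔL, ΔJ).
(b)–(d): forbidden (parity, ΔS).
(c)–(d): forbidden (parity, ΔS, ΔL, ΔJ).
Allowed pairs: 1 of 6.

1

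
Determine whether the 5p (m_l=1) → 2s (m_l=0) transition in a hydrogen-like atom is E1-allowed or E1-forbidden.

allowed

Δl = 0 − 1 = -1; the E1 rule Δl = ±1 is ✓.
Δm_l = 0 − (1) = -1. E1 requires Δm_l = 0, ±1: ✓.
All E1 selection rules are satisfied.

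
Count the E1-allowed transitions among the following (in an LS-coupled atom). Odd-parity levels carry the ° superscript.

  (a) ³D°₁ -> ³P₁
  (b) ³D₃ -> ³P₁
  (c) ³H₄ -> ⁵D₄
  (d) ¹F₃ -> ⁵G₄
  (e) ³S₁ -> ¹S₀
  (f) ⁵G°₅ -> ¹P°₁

(a) allowed
(b) forbidden (parity, ΔJ fail)
(c) forbidden (parity, ΔS, ΔL fail)
(d) forbidden (parity, ΔS fail)
(e) forbidden (parity, ΔS, ΔL fail)
(f) forbidden (parity, ΔS, ΔL, ΔJ fail)
Total allowed: 1 of 6.

1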